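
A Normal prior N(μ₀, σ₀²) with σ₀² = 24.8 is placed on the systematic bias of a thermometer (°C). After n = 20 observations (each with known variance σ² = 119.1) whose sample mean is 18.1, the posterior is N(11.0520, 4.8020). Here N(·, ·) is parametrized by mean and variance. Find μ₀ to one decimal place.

μ₀ = -18.3

The posterior mean is a precision-weighted average: μ_n = (τ₀μ₀ + τ_data·x̄)/(τ₀+τ_data), with τ₀=1/σ₀² and τ_data=n/σ².
Here τ₀ = 1/24.8 = 0.040323 and τ_data = 20/119.1 = 0.167926, so τ_n = 0.208249.
Rearranging for μ₀: μ₀ = (μ_n·τ_n − τ_data·x̄)/τ₀ = (11.0520·0.208249 − 0.167926·18.1) / 0.040323 = -0.737893/0.040323 ≈ -18.3.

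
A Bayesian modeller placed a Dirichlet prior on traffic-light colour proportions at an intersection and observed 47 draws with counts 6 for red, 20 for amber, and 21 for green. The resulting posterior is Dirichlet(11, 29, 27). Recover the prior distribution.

Dirichlet(5, 9, 6)

For a Dirichlet(α) prior with multinomial counts c, the posterior is Dirichlet(α + c) componentwise.
Subtract each count from the matching posterior parameter: 11−6=5, 29−20=9, 27−21=6.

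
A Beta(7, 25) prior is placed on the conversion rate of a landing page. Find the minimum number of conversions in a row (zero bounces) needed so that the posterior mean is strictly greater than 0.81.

k = 100

After k conversions and 0 bounces the posterior is Beta(7+k, 25), with mean (7+k)/(7+25+k).
Set (7+k)/(32+k) > 0.81 and solve: k > (0.81·32 − 7)/(1 − 0.81) = 99.579.
The smallest integer exceeding 99.579 is 100.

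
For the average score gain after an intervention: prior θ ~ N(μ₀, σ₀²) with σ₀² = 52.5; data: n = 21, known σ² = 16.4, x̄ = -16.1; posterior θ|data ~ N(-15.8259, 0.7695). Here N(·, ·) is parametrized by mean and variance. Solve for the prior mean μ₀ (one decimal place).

μ₀ = 2.6

With known observation variance, the Normal–Normal posterior has precision τ_n = τ₀ + n/σ² and mean μ_n = (τ₀μ₀ + (n/σ²)x̄)/τ_n.
Here τ₀ = 1/52.5 = 0.019048 and τ_data = 21/16.4 = 1.280488, so τ_n = 1.299536.
Rearranging for μ₀: μ₀ = (μ_n·τ_n − τ_data·x̄)/τ₀ = (-15.8259·1.299536 − 1.280488·-16.1) / 0.019048 = 0.049530/0.019048 ≈ 2.6.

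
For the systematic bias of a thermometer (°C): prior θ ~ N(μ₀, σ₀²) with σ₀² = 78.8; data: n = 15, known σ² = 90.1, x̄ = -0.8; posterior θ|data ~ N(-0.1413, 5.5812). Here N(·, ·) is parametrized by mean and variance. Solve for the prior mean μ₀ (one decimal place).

With known observation variance, the Normal–Normal posterior has precision τ_n = τ₀ + n/σ² and mean μ_n = (τ₀μ₀ + (n/σ²)x̄)/τ_n.
Here τ₀ = 1/78.8 = 0.012690 and τ_data = 15/90.1 = 0.166482, so τ_n = 0.179172.
Rearranging for μ₀: μ₀ = (μ_n·τ_n − τ_data·x̄)/τ₀ = (-0.1413·0.179172 − 0.166482·-0.8) / 0.012690 = 0.107869/0.012690 ≈ 8.5.

μ₀ = 8.5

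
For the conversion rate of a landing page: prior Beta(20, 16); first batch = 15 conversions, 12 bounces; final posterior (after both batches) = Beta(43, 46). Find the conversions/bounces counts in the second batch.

Because Beta–binomial updating is additive in the counts, the combined data contributed (α_post−α_prior, β_post−β_prior) successes and failures.
Total across both batches: 43−20=23 conversions, 46−16=30 bounces.
Subtract the first batch: 23−15=8 conversions and 30−12=18 bounces.

8 conversions and 18 bounces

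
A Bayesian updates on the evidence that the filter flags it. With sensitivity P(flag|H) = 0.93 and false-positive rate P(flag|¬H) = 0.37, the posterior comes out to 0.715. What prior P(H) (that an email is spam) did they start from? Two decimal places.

Bayes' rule in odds form gives O(H|E) = O(H)·[P(E|H)/P(E|¬H)], hence O(H) = O(H|E)/LR.
Posterior odds = 0.715/(1−0.715) = 2.5088. LR = 0.93/0.37 = 2.5135.
Prior odds = 2.5088/2.5135 = 0.9981, so P(H) = 0.9981/(1+0.9981) ≈ 0.50.

P(H) = 0.50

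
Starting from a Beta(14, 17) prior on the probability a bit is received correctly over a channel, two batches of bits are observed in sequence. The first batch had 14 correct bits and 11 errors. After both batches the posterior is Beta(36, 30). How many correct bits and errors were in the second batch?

8 correct bits and 2 errors

Sequential conjugate updates are equivalent to a single update on the pooled data, so total successes = posterior α − prior α and total failures = posterior β − prior β.
Total across both batches: 36−14=22 correct bits, 30−17=13 errors.
Subtract the first batch: 22−14=8 correct bits and 13−11=2 errors.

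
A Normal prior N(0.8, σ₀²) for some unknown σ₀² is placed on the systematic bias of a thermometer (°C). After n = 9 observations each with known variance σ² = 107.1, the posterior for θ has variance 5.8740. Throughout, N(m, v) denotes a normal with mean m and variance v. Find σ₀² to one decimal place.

σ₀² = 11.6

Posterior precision equals prior precision plus data precision: 1/σ_n² = 1/σ₀² + n/σ².
So 1/σ₀² = 1/5.8740 − 9/107.1 = 0.170242 − 0.084034 = 0.086208.
Hence σ₀² = 1/0.086208 ≈ 11.6.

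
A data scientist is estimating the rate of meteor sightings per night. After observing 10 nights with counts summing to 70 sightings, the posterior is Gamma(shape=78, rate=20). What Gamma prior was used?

Gamma(shape=8, rate=10)

Gamma–Poisson conjugacy: posterior shape = α + Σxᵢ, posterior rate = β + n.
So α = 78 − 70 = 8 and β = 20 − 10 = 10.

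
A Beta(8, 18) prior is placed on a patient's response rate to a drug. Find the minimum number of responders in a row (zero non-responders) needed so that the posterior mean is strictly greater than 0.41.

k = 5

After k responders and 0 non-responders the posterior is Beta(8+k, 18), with mean (8+k)/(8+18+k).
Set (8+k)/(26+k) > 0.41 and solve: k > (0.41·26 − 8)/(1 − 0.41) = 4.508.
The smallest integer exceeding 4.508 is 5.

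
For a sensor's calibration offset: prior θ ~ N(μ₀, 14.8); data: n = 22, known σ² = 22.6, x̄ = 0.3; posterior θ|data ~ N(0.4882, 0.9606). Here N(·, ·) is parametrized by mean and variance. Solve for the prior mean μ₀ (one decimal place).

With known observation variance, the Normal–Normal posterior has precision τ_n = τ₀ + n/σ² and mean μ_n = (τ₀μ₀ + (n/σ²)x̄)/τ_n.
Here τ₀ = 1/14.8 = 0.067568 and τ_data = 22/22.6 = 0.973451, so τ_n = 1.041019.
Rearranging for μ₀: μ₀ = (μ_n·τ_n − τ_data·x̄)/τ₀ = (0.4882·1.041019 − 0.973451·0.3) / 0.067568 = 0.216190/0.067568 ≈ 3.2.

μ₀ = 3.2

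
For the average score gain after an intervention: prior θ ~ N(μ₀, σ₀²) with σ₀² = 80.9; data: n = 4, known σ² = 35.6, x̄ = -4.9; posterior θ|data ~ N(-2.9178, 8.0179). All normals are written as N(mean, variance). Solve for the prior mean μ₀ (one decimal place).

The posterior mean is a precision-weighted average: μ_n = (τ₀μ₀ + τ_data·x̄)/(τ₀+τ_data), with τ₀=1/σ₀² and τ_data=n/σ².
Here τ₀ = 1/80.9 = 0.012361 and τ_data = 4/35.6 = 0.112360, so τ_n = 0.124721.
Rearranging for μ₀: μ₀ = (μ_n·τ_n − τ_data·x̄)/τ₀ = (-2.9178·0.124721 − 0.112360·-4.9) / 0.012361 = 0.186653/0.012361 ≈ 15.1.

μ₀ = 15.1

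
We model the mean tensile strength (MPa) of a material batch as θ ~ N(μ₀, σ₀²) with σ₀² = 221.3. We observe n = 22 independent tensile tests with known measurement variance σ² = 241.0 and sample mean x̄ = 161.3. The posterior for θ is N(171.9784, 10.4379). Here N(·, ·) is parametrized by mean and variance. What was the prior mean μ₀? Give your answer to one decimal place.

With known observation variance, the Normal–Normal posterior has precision τ_n = τ₀ + n/σ² and mean μ_n = (τ₀μ₀ + (n/σ²)x̄)/τ_n.
Here τ₀ = 1/221.3 = 0.004519 and τ_data = 22/241.0 = 0.091286, so τ_n = 0.095805.
Rearranging for μ₀: μ₀ = (μ_n·τ_n − τ_data·x̄)/τ₀ = (171.9784·0.095805 − 0.091286·161.3) / 0.004519 = 1.751959/0.004519 ≈ 387.7.

μ₀ = 387.7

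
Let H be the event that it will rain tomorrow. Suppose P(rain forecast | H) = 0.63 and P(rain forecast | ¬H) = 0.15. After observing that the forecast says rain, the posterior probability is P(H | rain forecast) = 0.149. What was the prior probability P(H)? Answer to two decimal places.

In odds form, posterior odds = prior odds × likelihood ratio, so prior odds = posterior odds ÷ LR.
Posterior odds = 0.149/(1−0.149) = 0.1751. LR = 0.63/0.15 = 4.2000.
Prior odds = 0.1751/4.2000 = 0.0417, so P(H) = 0.0417/(1+0.0417) ≈ 0.04.

P(H) = 0.04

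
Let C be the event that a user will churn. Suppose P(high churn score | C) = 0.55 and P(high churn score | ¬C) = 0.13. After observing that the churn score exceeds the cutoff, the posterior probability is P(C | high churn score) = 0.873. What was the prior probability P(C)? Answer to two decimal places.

Bayes' rule in odds form gives O(C|E) = O(C)·[P(E|C)/P(E|¬C)], hence O(C) = O(C|E)/LR.
Posterior odds = 0.873/(1−0.873) = 6.8740. LR = 0.55/0.13 = 4.2308.
Prior odds = 6.8740/4.2308 = 1.6248, so P(C) = 1.6248/(1+1.6248) ≈ 0.62.

P(C) = 0.62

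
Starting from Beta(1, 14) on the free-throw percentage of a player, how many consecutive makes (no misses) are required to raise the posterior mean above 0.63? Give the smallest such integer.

k = 23

After k makes and 0 misses the posterior is Beta(1+k, 14), with mean (1+k)/(1+14+k).
Set (1+k)/(15+k) > 0.63 and solve: k > (0.63·15 − 1)/(1 − 0.63) = 22.838.
The smallest integer exceeding 22.838 is 23.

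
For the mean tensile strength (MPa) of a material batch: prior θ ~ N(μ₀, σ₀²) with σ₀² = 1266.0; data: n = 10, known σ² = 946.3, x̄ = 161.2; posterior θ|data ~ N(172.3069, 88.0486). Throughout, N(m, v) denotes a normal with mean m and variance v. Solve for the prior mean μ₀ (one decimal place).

μ₀ = 320.9

The posterior mean is a precision-weighted average: μ_n = (τ₀μ₀ + τ_data·x̄)/(τ₀+τ_data), with τ₀=1/σ₀² and τ_data=n/σ².
Here τ₀ = 1/1266.0 = 0.000790 and τ_data = 10/946.3 = 0.010567, so τ_n = 0.011357.
Rearranging for μ₀: μ₀ = (μ_n·τ_n − τ_data·x̄)/τ₀ = (172.3069·0.011357 − 0.010567·161.2) / 0.000790 = 0.253489/0.000790 ≈ 320.9.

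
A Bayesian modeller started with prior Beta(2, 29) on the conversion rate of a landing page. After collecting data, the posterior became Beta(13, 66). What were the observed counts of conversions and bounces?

11 conversions and 37 bounces

A Beta(a, b) prior with s successes and f failures in binomial data gives a Beta(a+s, b+f) posterior.
So s = 13 − 2 = 11 and f = 66 − 29 = 37.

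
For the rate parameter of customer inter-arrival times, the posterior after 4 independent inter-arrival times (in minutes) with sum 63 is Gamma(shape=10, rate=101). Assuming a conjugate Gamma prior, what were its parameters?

Gamma(shape=6, rate=38)

Gamma–exponential conjugacy: posterior shape = α + n, posterior rate = β + Σtᵢ.
So α = 10 − 4 = 6 and β = 101 − 63 = 38.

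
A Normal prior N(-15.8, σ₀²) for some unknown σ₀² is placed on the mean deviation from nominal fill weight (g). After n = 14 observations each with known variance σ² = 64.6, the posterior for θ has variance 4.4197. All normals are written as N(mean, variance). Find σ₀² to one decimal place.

σ₀² = 104.8

For the Normal–Normal model with known σ², precisions add: τ_n = τ₀ + n/σ².
So 1/σ₀² = 1/4.4197 − 14/64.6 = 0.226260 − 0.216718 = 0.009542.
Hence σ₀² = 1/0.009542 ≈ 104.8.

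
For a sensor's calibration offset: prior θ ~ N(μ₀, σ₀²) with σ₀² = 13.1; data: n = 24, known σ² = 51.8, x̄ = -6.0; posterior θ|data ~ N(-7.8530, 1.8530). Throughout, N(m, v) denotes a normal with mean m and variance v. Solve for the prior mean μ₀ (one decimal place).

μ₀ = -19.1

With known observation variance, the Normal–Normal posterior has precision τ_n = τ₀ + n/σ² and mean μ_n = (τ₀μ₀ + (n/σ²)x̄)/τ_n.
Here τ₀ = 1/13.1 = 0.076336 and τ_data = 24/51.8 = 0.463320, so τ_n = 0.539656.
Rearranging for μ₀: μ₀ = (μ_n·τ_n − τ_data·x̄)/τ₀ = (-7.8530·0.539656 − 0.463320·-6.0) / 0.076336 = -1.457999/0.076336 ≈ -19.1.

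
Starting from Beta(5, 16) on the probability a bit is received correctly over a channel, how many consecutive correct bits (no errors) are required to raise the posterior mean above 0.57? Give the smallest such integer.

k = 17

After k correct bits and 0 errors the posterior is Beta(5+k, 16), with mean (5+k)/(5+16+k).
Set (5+k)/(21+k) > 0.57 and solve: k > (0.57·21 − 5)/(1 − 0.57) = 16.209.
The smallest integer exceeding 16.209 is 17, and checking k=17: (22)/(38) = 0.5789 > 0.57.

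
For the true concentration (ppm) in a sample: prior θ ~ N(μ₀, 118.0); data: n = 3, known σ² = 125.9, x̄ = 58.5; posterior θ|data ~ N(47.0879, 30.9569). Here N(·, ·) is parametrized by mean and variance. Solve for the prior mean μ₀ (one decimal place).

μ₀ = 15.0

With known observation variance, the Normal–Normal posterior has precision τ_n = τ₀ + n/σ² and mean μ_n = (τ₀μ₀ + (n/σ²)x̄)/τ_n.
Here τ₀ = 1/118.0 = 0.008475 and τ_data = 3/125.9 = 0.023828, so τ_n = 0.032303.
Rearranging for μ₀: μ₀ = (μ_n·τ_n − τ_data·x̄)/τ₀ = (47.0879·0.032303 − 0.023828·58.5) / 0.008475 = 0.127142/0.008475 ≈ 15.0.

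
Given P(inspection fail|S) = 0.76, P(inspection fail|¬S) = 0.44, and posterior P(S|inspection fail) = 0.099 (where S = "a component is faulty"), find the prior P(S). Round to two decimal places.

P(S) = 0.06

In odds form, posterior odds = prior odds × likelihood ratio, so prior odds = posterior odds ÷ LR.
Posterior odds = 0.099/(1−0.099) = 0.1099. LR = 0.76/0.44 = 1.7273.
Prior odds = 0.1099/1.7273 = 0.0636, so P(S) = 0.0636/(1+0.0636) ≈ 0.06.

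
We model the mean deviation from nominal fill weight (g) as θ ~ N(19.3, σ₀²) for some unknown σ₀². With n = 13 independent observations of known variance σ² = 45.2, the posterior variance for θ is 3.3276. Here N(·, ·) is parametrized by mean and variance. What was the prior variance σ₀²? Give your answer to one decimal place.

Posterior precision equals prior precision plus data precision: 1/σ_n² = 1/σ₀² + n/σ².
So 1/σ₀² = 1/3.3276 − 13/45.2 = 0.300517 − 0.287611 = 0.012906.
Hence σ₀² = 1/0.012906 ≈ 77.5.

σ₀² = 77.5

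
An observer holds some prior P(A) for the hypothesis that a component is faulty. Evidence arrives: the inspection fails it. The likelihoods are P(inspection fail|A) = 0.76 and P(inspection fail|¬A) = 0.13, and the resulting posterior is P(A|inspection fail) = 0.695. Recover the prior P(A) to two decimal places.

Bayes' rule in odds form gives O(A|E) = O(A)·[P(E|A)/P(E|¬A)], hence O(A) = O(A|E)/LR.
Posterior odds = 0.695/(1−0.695) = 2.2787. LR = 0.76/0.13 = 5.8462.
Prior odds = 2.2787/5.8462 = 0.3898, so P(A) = 0.3898/(1+0.3898) ≈ 0.28.

P(A) = 0.28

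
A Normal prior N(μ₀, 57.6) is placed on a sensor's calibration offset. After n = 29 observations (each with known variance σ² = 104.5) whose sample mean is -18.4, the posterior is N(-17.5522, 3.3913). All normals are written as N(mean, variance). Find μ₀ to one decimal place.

μ₀ = -4.0

The posterior mean is a precision-weighted average: μ_n = (τ₀μ₀ + τ_data·x̄)/(τ₀+τ_data), with τ₀=1/σ₀² and τ_data=n/σ².
Here τ₀ = 1/57.6 = 0.017361 and τ_data = 29/104.5 = 0.277512, so τ_n = 0.294873.
Rearranging for μ₀: μ₀ = (μ_n·τ_n − τ_data·x̄)/τ₀ = (-17.5522·0.294873 − 0.277512·-18.4) / 0.017361 = -0.069449/0.017361 ≈ -4.0.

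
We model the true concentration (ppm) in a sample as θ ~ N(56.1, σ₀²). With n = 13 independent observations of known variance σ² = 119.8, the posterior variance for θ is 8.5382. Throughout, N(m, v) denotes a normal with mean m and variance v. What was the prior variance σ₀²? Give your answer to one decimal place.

For the Normal–Normal model with known σ², precisions add: τ_n = τ₀ + n/σ².
So 1/σ₀² = 1/8.5382 − 13/119.8 = 0.117121 − 0.108514 = 0.008607.
Hence σ₀² = 1/0.008607 ≈ 116.2.

σ₀² = 116.2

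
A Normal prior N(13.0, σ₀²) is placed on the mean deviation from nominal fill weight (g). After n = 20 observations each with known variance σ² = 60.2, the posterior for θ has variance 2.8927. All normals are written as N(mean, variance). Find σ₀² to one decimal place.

Posterior precision equals prior precision plus data precision: 1/σ_n² = 1/σ₀² + n/σ².
So 1/σ₀² = 1/2.8927 − 20/60.2 = 0.345698 − 0.332226 = 0.013472.
Hence σ₀² = 1/0.013472 ≈ 74.2.

σ₀² = 74.2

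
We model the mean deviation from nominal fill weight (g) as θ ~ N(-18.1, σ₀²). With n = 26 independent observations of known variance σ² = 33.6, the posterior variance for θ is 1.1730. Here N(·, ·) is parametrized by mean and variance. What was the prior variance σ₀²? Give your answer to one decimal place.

σ₀² = 12.7

Posterior precision equals prior precision plus data precision: 1/σ_n² = 1/σ₀² + n/σ².
So 1/σ₀² = 1/1.1730 − 26/33.6 = 0.852515 − 0.773810 = 0.078705.
Hence σ₀² = 1/0.078705 ≈ 12.7.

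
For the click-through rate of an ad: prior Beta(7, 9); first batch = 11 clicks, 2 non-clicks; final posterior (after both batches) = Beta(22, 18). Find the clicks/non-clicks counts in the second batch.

Because Beta–binomial updating is additive in the counts, the combined data contributed (α_post−α_prior, β_post−β_prior) successes and failures.
Total across both batches: 22−7=15 clicks, 18−9=9 non-clicks.
Subtract the first batch: 15−11=4 clicks and 9−2=7 non-clicks.

4 clicks and 7 non-clicks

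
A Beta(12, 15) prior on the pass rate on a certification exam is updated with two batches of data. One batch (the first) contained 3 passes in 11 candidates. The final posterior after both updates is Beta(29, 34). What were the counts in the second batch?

Sequential conjugate updates are equivalent to a single update on the pooled data, so total successes = posterior α − prior α and total failures = posterior β − prior β.
Total across both batches: 29−12=17 passes, 34−15=19 failures.
Subtract the first batch: 17−3=14 passes and 19−8=11 failures.

14 passes and 11 failures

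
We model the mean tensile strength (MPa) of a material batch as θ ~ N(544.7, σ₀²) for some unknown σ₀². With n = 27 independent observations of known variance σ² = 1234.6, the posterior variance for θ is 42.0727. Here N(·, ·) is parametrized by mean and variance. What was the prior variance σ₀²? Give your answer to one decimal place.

Posterior precision equals prior precision plus data precision: 1/σ_n² = 1/σ₀² + n/σ².
So 1/σ₀² = 1/42.0727 − 27/1234.6 = 0.023768 − 0.021869 = 0.001899.
Hence σ₀² = 1/0.001899 ≈ 526.6.

σ₀² = 526.6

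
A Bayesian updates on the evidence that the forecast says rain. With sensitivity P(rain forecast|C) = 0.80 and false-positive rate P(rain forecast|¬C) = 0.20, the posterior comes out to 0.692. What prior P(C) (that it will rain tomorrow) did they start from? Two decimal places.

P(C) = 0.36

In odds form, posterior odds = prior odds × likelihood ratio, so prior odds = posterior odds ÷ LR.
Posterior odds = 0.692/(1−0.692) = 2.2468. LR = 0.80/0.20 = 4.0000.
Prior odds = 2.2468/4.0000 = 0.5617, so P(C) = 0.5617/(1+0.5617) ≈ 0.36.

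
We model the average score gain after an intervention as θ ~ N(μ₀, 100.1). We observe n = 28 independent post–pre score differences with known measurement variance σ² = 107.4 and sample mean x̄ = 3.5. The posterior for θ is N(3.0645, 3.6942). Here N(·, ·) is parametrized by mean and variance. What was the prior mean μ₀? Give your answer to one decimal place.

μ₀ = -8.3

With known observation variance, the Normal–Normal posterior has precision τ_n = τ₀ + n/σ² and mean μ_n = (τ₀μ₀ + (n/σ²)x̄)/τ_n.
Here τ₀ = 1/100.1 = 0.009990 and τ_data = 28/107.4 = 0.260708, so τ_n = 0.270698.
Rearranging for μ₀: μ₀ = (μ_n·τ_n − τ_data·x̄)/τ₀ = (3.0645·0.270698 − 0.260708·3.5) / 0.009990 = -0.082924/0.009990 ≈ -8.3.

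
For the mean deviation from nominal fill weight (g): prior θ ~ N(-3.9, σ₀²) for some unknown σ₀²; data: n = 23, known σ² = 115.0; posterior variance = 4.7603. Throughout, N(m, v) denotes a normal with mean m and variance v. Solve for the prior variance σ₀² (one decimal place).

For the Normal–Normal model with known σ², precisions add: τ_n = τ₀ + n/σ².
So 1/σ₀² = 1/4.7603 − 23/115.0 = 0.210071 − 0.200000 = 0.010071.
Hence σ₀² = 1/0.010071 ≈ 99.3.

σ₀² = 99.3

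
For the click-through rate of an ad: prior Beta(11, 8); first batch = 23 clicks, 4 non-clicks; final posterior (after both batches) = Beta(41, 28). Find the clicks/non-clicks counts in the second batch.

7 clicks and 16 non-clicks

Because Beta–binomial updating is additive in the counts, the combined data contributed (α_post−α_prior, β_post−β_prior) successes and failures.
Total across both batches: 41−11=30 clicks, 28−8=20 non-clicks.
Subtract the first batch: 30−23=7 clicks and 20−4=16 non-clicks.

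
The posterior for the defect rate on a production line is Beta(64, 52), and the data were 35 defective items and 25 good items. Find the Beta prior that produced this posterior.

Under Beta–binomial conjugacy the posterior parameters are (a+s, b+f).
Subtract the data counts: 64−35=29, 52−25=27.

Beta(29, 27)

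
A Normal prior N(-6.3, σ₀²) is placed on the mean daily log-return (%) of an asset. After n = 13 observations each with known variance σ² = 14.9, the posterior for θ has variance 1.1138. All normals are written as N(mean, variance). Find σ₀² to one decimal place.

For the Normal–Normal model with known σ², precisions add: τ_n = τ₀ + n/σ².
So 1/σ₀² = 1/1.1138 − 13/14.9 = 0.897827 − 0.872483 = 0.025344.
Hence σ₀² = 1/0.025344 ≈ 39.5.

σ₀² = 39.5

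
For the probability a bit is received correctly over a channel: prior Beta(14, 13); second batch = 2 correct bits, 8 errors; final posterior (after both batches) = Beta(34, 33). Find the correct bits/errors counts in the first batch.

18 correct bits and 12 errors

Sequential conjugate updates are equivalent to a single update on the pooled data, so total successes = posterior α − prior α and total failures = posterior β − prior β.
Total across both batches: 34−14=20 correct bits, 33−13=20 errors.
Subtract the second batch: 20−2=18 correct bits and 20−8=12 errors.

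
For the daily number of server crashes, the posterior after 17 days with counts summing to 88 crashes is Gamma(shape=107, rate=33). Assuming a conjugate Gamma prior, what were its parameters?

Gamma(shape=19, rate=16)

Gamma–Poisson conjugacy: posterior shape = α + Σxᵢ, posterior rate = β + n.
So α = 107 − 88 = 19 and β = 33 − 17 = 16.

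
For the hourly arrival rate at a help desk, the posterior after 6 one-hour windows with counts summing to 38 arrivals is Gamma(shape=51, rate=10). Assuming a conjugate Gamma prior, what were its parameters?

Gamma(shape=13, rate=4)

A Gamma(α, β) prior (rate parametrization) on a Poisson rate with n observations summing to S gives posterior Gamma(α+S, β+n).
So α = 51 − 38 = 13 and β = 10 − 6 = 4.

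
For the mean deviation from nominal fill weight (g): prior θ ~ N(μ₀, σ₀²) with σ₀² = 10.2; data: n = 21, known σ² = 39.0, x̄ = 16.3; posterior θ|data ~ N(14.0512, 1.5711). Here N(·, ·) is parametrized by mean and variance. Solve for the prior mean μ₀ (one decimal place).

The posterior mean is a precision-weighted average: μ_n = (τ₀μ₀ + τ_data·x̄)/(τ₀+τ_data), with τ₀=1/σ₀² and τ_data=n/σ².
Here τ₀ = 1/10.2 = 0.098039 and τ_data = 21/39.0 = 0.538462, so τ_n = 0.636501.
Rearranging for μ₀: μ₀ = (μ_n·τ_n − τ_data·x̄)/τ₀ = (14.0512·0.636501 − 0.538462·16.3) / 0.098039 = 0.166672/0.098039 ≈ 1.7.

μ₀ = 1.7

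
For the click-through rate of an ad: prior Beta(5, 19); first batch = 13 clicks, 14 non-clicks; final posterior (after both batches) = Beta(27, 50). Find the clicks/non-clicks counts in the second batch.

Because Beta–binomial updating is additive in the counts, the combined data contributed (α_post−α_prior, β_post−β_prior) successes and failures.
Total across both batches: 27−5=22 clicks, 50−19=31 non-clicks.
Subtract the first batch: 22−13=9 clicks and 31−14=17 non-clicks.

9 clicks and 17 non-clicks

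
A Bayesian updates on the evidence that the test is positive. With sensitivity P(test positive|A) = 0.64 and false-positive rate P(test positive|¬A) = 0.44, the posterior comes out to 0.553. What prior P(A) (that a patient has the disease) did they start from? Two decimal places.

P(A) = 0.46

In odds form, posterior odds = prior odds × likelihood ratio, so prior odds = posterior odds ÷ LR.
Posterior odds = 0.553/(1−0.553) = 1.2371. LR = 0.64/0.44 = 1.4545.
Prior odds = 1.2371/1.4545 = 0.8505, so P(A) = 0.8505/(1+0.8505) ≈ 0.46.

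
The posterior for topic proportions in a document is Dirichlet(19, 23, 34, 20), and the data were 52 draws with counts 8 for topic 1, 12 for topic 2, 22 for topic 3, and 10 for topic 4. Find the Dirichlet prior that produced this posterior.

For a Dirichlet(α) prior with multinomial counts c, the posterior is Dirichlet(α + c) componentwise.
Subtract each count from the matching posterior parameter: 19−8=11, 23−12=11, 34−22=12, 20−10=10.

Dirichlet(11, 11, 12, 10)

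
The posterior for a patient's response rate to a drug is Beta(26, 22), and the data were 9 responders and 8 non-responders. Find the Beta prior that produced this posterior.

Beta(17, 14)

Under Beta–binomial conjugacy the posterior parameters are (α+s, β+f).
So α = 26 − 9 = 17 and β = 22 − 8 = 14.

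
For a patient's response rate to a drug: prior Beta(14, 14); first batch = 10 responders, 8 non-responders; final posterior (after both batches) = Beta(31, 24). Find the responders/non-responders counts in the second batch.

Sequential conjugate updates are equivalent to a single update on the pooled data, so total successes = posterior α − prior α and total failures = posterior β − prior β.
Total across both batches: 31−14=17 responders, 24−14=10 non-responders.
Subtract the first batch: 17−10=7 responders and 10−8=2 non-responders.

7 responders and 2 non-responders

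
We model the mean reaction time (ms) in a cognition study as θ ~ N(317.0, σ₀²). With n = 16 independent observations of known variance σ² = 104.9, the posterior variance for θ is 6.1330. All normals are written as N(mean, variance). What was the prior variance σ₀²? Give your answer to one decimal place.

For the Normal–Normal model with known σ², precisions add: τ_n = τ₀ + n/σ².
So 1/σ₀² = 1/6.1330 − 16/104.9 = 0.163052 − 0.152526 = 0.010526.
Hence σ₀² = 1/0.010526 ≈ 95.0.

σ₀² = 95.0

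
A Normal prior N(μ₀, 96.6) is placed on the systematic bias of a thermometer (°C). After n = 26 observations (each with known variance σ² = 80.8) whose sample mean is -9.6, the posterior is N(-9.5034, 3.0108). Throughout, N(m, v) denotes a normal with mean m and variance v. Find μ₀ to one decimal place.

μ₀ = -6.5

The posterior mean is a precision-weighted average: μ_n = (τ₀μ₀ + τ_data·x̄)/(τ₀+τ_data), with τ₀=1/σ₀² and τ_data=n/σ².
Here τ₀ = 1/96.6 = 0.010352 and τ_data = 26/80.8 = 0.321782, so τ_n = 0.332134.
Rearranging for μ₀: μ₀ = (μ_n·τ_n − τ_data·x̄)/τ₀ = (-9.5034·0.332134 − 0.321782·-9.6) / 0.010352 = -0.067295/0.010352 ≈ -6.5.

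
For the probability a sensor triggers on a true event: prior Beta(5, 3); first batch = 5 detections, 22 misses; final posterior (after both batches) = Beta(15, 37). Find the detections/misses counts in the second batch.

5 detections and 12 misses

Sequential conjugate updates are equivalent to a single update on the pooled data, so total successes = posterior α − prior α and total failures = posterior β − prior β.
Total across both batches: 15−5=10 detections, 37−3=34 misses.
Subtract the first batch: 10−5=5 detections and 34−22=12 misses.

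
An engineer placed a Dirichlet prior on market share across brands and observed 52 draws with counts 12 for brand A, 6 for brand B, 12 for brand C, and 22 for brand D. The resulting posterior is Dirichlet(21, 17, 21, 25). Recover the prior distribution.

Dirichlet(9, 11, 9, 3)

For a Dirichlet(α) prior with multinomial counts c, the posterior is Dirichlet(α + c) componentwise.
Subtract each count from the matching posterior parameter: 21−12=9, 17−6=11, 21−12=9, 25−22=3.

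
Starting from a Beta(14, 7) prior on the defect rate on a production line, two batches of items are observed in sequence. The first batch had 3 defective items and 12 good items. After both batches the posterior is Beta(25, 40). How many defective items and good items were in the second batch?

Sequential conjugate updates are equivalent to a single update on the pooled data, so total successes = posterior α − prior α and total failures = posterior β − prior β.
Total across both batches: 25−14=11 defective items, 40−7=33 good items.
Subtract the first batch: 11−3=8 defective items and 33−12=21 good items.

8 defective items and 21 good items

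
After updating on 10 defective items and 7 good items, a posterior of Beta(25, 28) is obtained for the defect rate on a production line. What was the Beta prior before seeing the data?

Beta(15, 21)

Under Beta–binomial conjugacy the posterior parameters are (α+s, β+f).
Subtract the data counts: 25−10=15, 28−7=21.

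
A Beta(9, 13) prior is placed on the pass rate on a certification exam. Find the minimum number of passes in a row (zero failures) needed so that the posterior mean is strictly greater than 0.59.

After k passes and 0 failures the posterior is Beta(9+k, 13), with mean (9+k)/(9+13+k).
Set (9+k)/(22+k) > 0.59 and solve: k > (0.59·22 − 9)/(1 − 0.59) = 9.707.
The smallest integer exceeding 9.707 is 10, and checking k=10: (19)/(32) = 0.5938 > 0.59.

k = 10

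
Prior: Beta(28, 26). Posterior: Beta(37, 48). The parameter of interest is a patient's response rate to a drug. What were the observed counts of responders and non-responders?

A Beta(α, β) prior with s successes and f failures in binomial data gives a Beta(α+s, β+f) posterior.
So s = 37 − 28 = 9 and f = 48 − 26 = 22.

9 responders and 22 non-responders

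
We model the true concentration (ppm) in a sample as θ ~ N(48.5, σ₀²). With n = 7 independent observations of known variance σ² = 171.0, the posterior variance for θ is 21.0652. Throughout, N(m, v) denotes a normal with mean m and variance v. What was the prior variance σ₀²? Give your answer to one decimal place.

σ₀² = 153.0

Posterior precision equals prior precision plus data precision: 1/σ_n² = 1/σ₀² + n/σ².
So 1/σ₀² = 1/21.0652 − 7/171.0 = 0.047472 − 0.040936 = 0.006536.
Hence σ₀² = 1/0.006536 ≈ 153.0.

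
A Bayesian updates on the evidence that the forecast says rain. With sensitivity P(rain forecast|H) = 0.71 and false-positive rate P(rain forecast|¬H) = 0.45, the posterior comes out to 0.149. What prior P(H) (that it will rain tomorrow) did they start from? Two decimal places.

In odds form, posterior odds = prior odds × likelihood ratio, so prior odds = posterior odds ÷ LR.
Posterior odds = 0.149/(1−0.149) = 0.1751. LR = 0.71/0.45 = 1.5778.
Prior odds = 0.1751/1.5778 = 0.1110, so P(H) = 0.1110/(1+0.1110) ≈ 0.10.

P(H) = 0.10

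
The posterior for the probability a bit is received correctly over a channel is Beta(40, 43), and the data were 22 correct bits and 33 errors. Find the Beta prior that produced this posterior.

Beta(18, 10)

Under Beta–binomial conjugacy the posterior parameters are (α+s, β+f).
So α = 40 − 22 = 18 and β = 43 − 33 = 10.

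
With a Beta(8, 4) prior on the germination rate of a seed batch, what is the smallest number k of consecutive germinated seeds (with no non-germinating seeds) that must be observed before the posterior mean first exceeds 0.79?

k = 8

After k germinated seeds and 0 non-germinating seeds the posterior is Beta(8+k, 4), with mean (8+k)/(8+4+k).
Set (8+k)/(12+k) > 0.79 and solve: k > (0.79·12 − 8)/(1 − 0.79) = 7.048.
The smallest integer exceeding 7.048 is 8.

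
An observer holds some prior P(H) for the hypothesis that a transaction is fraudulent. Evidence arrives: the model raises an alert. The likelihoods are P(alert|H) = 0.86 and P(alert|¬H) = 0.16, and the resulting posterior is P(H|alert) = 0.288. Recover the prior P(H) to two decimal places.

P(H) = 0.07

Bayes' rule in odds form gives O(H|E) = O(H)·[P(E|H)/P(E|¬H)], hence O(H) = O(H|E)/LR.
Posterior odds = 0.288/(1−0.288) = 0.4045. LR = 0.86/0.16 = 5.3750.
Prior odds = 0.4045/5.3750 = 0.0753, so P(H) = 0.0753/(1+0.0753) ≈ 0.07.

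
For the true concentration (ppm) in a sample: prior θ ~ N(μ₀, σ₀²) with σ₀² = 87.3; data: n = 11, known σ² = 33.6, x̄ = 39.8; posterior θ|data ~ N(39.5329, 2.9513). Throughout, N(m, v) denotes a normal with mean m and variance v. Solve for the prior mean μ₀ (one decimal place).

μ₀ = 31.9

The posterior mean is a precision-weighted average: μ_n = (τ₀μ₀ + τ_data·x̄)/(τ₀+τ_data), with τ₀=1/σ₀² and τ_data=n/σ².
Here τ₀ = 1/87.3 = 0.011455 and τ_data = 11/33.6 = 0.327381, so τ_n = 0.338836.
Rearranging for μ₀: μ₀ = (μ_n·τ_n − τ_data·x̄)/τ₀ = (39.5329·0.338836 − 0.327381·39.8) / 0.011455 = 0.365406/0.011455 ≈ 31.9.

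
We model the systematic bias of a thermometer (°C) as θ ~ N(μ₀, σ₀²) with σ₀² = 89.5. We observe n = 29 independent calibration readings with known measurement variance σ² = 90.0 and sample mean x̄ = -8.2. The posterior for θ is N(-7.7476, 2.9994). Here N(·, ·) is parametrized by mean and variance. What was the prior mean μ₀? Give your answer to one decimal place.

The posterior mean is a precision-weighted average: μ_n = (τ₀μ₀ + τ_data·x̄)/(τ₀+τ_data), with τ₀=1/σ₀² and τ_data=n/σ².
Here τ₀ = 1/89.5 = 0.011173 and τ_data = 29/90.0 = 0.322222, so τ_n = 0.333395.
Rearranging for μ₀: μ₀ = (μ_n·τ_n − τ_data·x̄)/τ₀ = (-7.7476·0.333395 − 0.322222·-8.2) / 0.011173 = 0.059209/0.011173 ≈ 5.3.

μ₀ = 5.3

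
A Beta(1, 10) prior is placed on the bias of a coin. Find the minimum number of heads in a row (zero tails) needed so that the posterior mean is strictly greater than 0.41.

After k heads and 0 tails the posterior is Beta(1+k, 10), with mean (1+k)/(1+10+k).
Set (1+k)/(11+k) > 0.41 and solve: k > (0.41·11 − 1)/(1 − 0.41) = 5.949.
The smallest integer exceeding 5.949 is 6.

k = 6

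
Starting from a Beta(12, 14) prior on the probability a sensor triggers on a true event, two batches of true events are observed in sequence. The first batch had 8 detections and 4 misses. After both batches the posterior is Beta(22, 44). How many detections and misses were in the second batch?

Because Beta–binomial updating is additive in the counts, the combined data contributed (α_post−α_prior, β_post−β_prior) successes and failures.
Total across both batches: 22−12=10 detections, 44−14=30 misses.
Subtract the first batch: 10−8=2 detections and 30−4=26 misses.

2 detections and 26 misses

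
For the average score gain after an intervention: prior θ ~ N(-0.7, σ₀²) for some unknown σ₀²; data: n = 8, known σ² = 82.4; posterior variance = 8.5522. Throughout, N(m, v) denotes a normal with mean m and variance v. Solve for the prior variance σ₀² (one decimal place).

σ₀² = 50.4

Posterior precision equals prior precision plus data precision: 1/σ_n² = 1/σ₀² + n/σ².
So 1/σ₀² = 1/8.5522 − 8/82.4 = 0.116929 − 0.097087 = 0.019842.
Hence σ₀² = 1/0.019842 ≈ 50.4.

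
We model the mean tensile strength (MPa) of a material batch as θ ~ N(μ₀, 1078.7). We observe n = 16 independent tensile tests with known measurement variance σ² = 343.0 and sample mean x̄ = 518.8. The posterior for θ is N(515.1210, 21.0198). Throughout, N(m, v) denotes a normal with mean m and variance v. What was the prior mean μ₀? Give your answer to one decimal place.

The posterior mean is a precision-weighted average: μ_n = (τ₀μ₀ + τ_data·x̄)/(τ₀+τ_data), with τ₀=1/σ₀² and τ_data=n/σ².
Here τ₀ = 1/1078.7 = 0.000927 and τ_data = 16/343.0 = 0.046647, so τ_n = 0.047574.
Rearranging for μ₀: μ₀ = (μ_n·τ_n − τ_data·x̄)/τ₀ = (515.1210·0.047574 − 0.046647·518.8) / 0.000927 = 0.305903/0.000927 ≈ 330.0.

μ₀ = 330.0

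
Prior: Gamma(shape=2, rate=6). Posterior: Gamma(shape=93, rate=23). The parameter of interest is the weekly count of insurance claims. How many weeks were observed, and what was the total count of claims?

A Gamma(α, β) prior (rate parametrization) on a Poisson rate with n observations summing to S gives posterior Gamma(α+S, β+n).
Matching: Σxᵢ = 93 − 2 = 91 and n = 23 − 6 = 17.

n = 17 weeks with total 91 claims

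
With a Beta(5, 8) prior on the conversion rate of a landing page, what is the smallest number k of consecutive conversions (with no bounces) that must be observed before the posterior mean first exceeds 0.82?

After k conversions and 0 bounces the posterior is Beta(5+k, 8), with mean (5+k)/(5+8+k).
Set (5+k)/(13+k) > 0.82 and solve: k > (0.82·13 − 5)/(1 − 0.82) = 31.444.
The smallest integer exceeding 31.444 is 32.

k = 32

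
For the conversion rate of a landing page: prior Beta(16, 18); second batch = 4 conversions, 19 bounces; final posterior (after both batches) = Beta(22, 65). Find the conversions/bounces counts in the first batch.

2 conversions and 28 bounces

Sequential conjugate updates are equivalent to a single update on the pooled data, so total successes = posterior α − prior α and total failures = posterior β − prior β.
Total across both batches: 22−16=6 conversions, 65−18=47 bounces.
Subtract the second batch: 6−4=2 conversions and 47−19=28 bounces.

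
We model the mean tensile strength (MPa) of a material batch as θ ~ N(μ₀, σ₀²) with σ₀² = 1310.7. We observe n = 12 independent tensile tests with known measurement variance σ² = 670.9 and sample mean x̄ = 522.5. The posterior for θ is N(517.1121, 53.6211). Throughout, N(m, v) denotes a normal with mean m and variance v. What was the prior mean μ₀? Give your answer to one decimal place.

μ₀ = 390.8

The posterior mean is a precision-weighted average: μ_n = (τ₀μ₀ + τ_data·x̄)/(τ₀+τ_data), with τ₀=1/σ₀² and τ_data=n/σ².
Here τ₀ = 1/1310.7 = 0.000763 and τ_data = 12/670.9 = 0.017886, so τ_n = 0.018649.
Rearranging for μ₀: μ₀ = (μ_n·τ_n − τ_data·x̄)/τ₀ = (517.1121·0.018649 − 0.017886·522.5) / 0.000763 = 0.298189/0.000763 ≈ 390.8.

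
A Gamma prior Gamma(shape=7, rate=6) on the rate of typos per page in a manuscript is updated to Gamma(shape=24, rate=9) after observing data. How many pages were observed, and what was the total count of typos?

A Gamma(α, β) prior (rate parametrization) on a Poisson rate with n observations summing to S gives posterior Gamma(α+S, β+n).
Matching: Σxᵢ = 24 − 7 = 17 and n = 9 − 6 = 3.

n = 3 pages with total 17 typos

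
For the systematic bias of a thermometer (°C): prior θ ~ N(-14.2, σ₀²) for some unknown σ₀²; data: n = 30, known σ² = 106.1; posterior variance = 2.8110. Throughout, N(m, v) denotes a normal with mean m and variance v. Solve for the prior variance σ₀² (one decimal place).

Posterior precision equals prior precision plus data precision: 1/σ_n² = 1/σ₀² + n/σ².
So 1/σ₀² = 1/2.8110 − 30/106.1 = 0.355745 − 0.282752 = 0.072993.
Hence σ₀² = 1/0.072993 ≈ 13.7.

σ₀² = 13.7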